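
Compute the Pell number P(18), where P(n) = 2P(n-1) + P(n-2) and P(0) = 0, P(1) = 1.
Computing the sequence terms:
0, 1, 2, 5, 12, 29, 70, 169, 408, 985, 2378, 5741, 13860, 33461, 80782, 195025, 470832, 1136689, 2744210

2744210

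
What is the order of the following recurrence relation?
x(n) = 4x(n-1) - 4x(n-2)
The order is the largest lag k for which x(n-k) appears. Here the deepest term is x(n-2), so the order is 2.

Order 2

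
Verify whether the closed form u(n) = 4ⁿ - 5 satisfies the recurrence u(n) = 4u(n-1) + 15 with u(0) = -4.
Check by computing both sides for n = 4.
From the recurrence with u(0) = -4:
  u(0) = -4, u(1) = -1, u(2) = 11, u(3) = 59, u(4) = 251
  so the recurrence gives u(4) = 251.
From the proposed closed form u(n) = 4ⁿ - 5:
  u(4) = 251.
Both sides give 251 at n = 4, and the initial condition(s) match, so the closed form is consistent.

Yes, the closed form is correct.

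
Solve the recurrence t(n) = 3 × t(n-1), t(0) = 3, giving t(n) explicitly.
Recurrence: t(n) = 3 × t(n-1), initial: t(0) = 3.
Each term is 3 times the previous, so this is geometric with ratio 3. After n steps: t(n) = t(0)·3ⁿ = 3·3ⁿ.

t(n) = 3·3ⁿ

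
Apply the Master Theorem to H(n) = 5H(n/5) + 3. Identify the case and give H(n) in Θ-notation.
Master Theorem template: H(n) = a·H(n/b) + f(n).
Here: a=5, b=5, f(n)=3
Compute log_b(a) = log_5(5) = 1.
f(n) = 3 = O(n^(1-ε)) with ε = 1. Case 1: H(n) = Θ(n^log_b(a)) = Θ(n).

Case 1: H(n) = Θ(n)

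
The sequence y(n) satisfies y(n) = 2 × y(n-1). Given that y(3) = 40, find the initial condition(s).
In general y(n) = 2ⁿ · y(0). At n = 3: y(0) = y(3) / 2^3 = 40 / 8 = 5.

y(0) = 5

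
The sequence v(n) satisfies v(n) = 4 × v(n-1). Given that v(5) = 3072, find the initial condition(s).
In general v(n) = 4ⁿ · v(0). At n = 5: v(0) = v(5) / 4^5 = 3072 / 1024 = 3.

v(0) = 3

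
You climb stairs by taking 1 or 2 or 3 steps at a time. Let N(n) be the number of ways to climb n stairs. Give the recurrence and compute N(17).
Condition on the size of the last step (1 to 3): before it there were n-1, …, n-3 stairs climbed, and these cases are disjoint, so N(n) = N(n-1) + N(n-2) + N(n-3) (order-3 linear recurrence).
Initial conditions by direct count (compositions of i into parts ≤ 3): N(1) = 1; N(2) = 2; N(3) = 4.
Iterating the recurrence: N(4) = 7, N(5) = 13, N(6) = 24, N(7) = 44, N(8) = 81, N(9) = 149, N(10) = 274, N(11) = 504, N(12) = 927, N(13) = 1705, N(14) = 3136, N(15) = 5768, N(16) = 10609, N(17) = 19513.

N(n) = N(n-1) + N(n-2) + N(n-3), N(1) = 1, N(2) = 2, N(3) = 4; N(17) = 19513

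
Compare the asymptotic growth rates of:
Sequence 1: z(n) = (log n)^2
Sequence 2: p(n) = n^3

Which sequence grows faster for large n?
Comparing growth rates:
Growth-rate hierarchy: log n ≺ any polynomial ≺ any exponential cⁿ (c>1) ≺ n! ≺ nⁿ.
polynomial degree 3 dominates polylogarithmic (log n)^2 asymptotically.

p(n) grows faster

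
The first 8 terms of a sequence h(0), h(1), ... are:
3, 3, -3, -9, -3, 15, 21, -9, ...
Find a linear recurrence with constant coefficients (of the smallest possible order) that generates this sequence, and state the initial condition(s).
Look for the lowest-order linear relation among consecutive terms.
Observation: h(n) - 1·h(n-1) - (-2)·h(n-2) = 0 holds for the shown terms, and no order-1 relation h(n) = α·h(n-1) + β fits.
Check at n=3: 1·-3 + (-2)·3 = -9. ✓

h(n) = h(n-1) - 2h(n-2), h(0) = 3, h(1) = 3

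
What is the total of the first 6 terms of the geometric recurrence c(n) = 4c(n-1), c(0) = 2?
Computing the sequence terms: 2, 8, 32, 128, 512, 2048
Adding these values together:

2730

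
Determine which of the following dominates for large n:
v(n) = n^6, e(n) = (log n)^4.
Comparing growth rates:
Growth-rate hierarchy: log n ≺ any polynomial ≺ any exponential cⁿ (c>1) ≺ n! ≺ nⁿ.
polynomial degree 6 dominates polylogarithmic (log n)^4 asymptotically.

v(n) grows faster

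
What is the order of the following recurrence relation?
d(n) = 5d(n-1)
The order is the largest lag k for which d(n-k) appears. Here the deepest term is d(n-1), so the order is 1.

Order 1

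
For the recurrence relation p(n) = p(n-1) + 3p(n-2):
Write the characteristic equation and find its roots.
Substitute p(n) = rⁿ and divide through by rⁿ⁻²: r² - r - 3 = 0
Discriminant: 1² + 4·3 = 13, not a perfect square, so by the quadratic formula r = (1 ± √13)/2.
General solution: p(n) = A·r₁ⁿ + B·r₂ⁿ where r₁,r₂ = (1 ± √13)/2

Characteristic: r² - r - 3 = 0, Roots: r = (1 ± √13)/2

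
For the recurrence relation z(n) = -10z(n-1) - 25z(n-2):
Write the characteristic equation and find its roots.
Substitute z(n) = rⁿ and divide through by rⁿ⁻²: r² + 10r + 25 = 0
Factor: (r + 5)² = 0, so r = -5 (double root).
General solution: z(n) = (A + Bn)·(-5)ⁿ

Characteristic: r² + 10r + 25 = 0, Roots: r = -5 (double root)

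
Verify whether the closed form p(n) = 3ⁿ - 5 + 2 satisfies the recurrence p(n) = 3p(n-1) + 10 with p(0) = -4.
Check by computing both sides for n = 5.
From the recurrence with p(0) = -4:
  p(0) = -4, p(1) = -2, p(2) = 4, p(3) = 22, p(4) = 76, p(5) = 238
  so the recurrence gives p(5) = 238.
From the proposed closed form p(n) = 3ⁿ - 5 + 2:
  p(5) = 240.
The recurrence gives 238 but the closed form gives 240, so the closed form does not satisfy the recurrence.

No, the closed form is incorrect.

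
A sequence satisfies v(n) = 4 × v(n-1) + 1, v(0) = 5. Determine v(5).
Computing step by step:
v(0) = 5
v(1) = 4 × 5 + 1 = 21
v(2) = 4 × 21 + 1 = 85
v(3) = 4 × 85 + 1 = 341
v(4) = 4 × 341 + 1 = 1365
v(5) = 4 × 1365 + 1 = 5461

5461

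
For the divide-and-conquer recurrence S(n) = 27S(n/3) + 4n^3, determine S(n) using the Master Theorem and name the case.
Master Theorem template: S(n) = a·S(n/b) + f(n).
Here: a=27, b=3, f(n)=4n^3
Compute log_b(a) = log_3(27) = 3.
f(n) = 4n^3 = Θ(n^3). Case 2: S(n) = Θ(n^3 log n).

Case 2: S(n) = Θ(n^3 log n)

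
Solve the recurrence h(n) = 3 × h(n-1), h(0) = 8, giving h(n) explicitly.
Recurrence: h(n) = 3 × h(n-1), initial: h(0) = 8.
Each term is 3 times the previous, so this is geometric with ratio 3. After n steps: h(n) = h(0)·3ⁿ = 8·3ⁿ.

h(n) = 8·3ⁿ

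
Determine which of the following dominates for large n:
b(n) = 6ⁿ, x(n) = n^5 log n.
Comparing growth rates:
Growth-rate hierarchy: log n ≺ any polynomial ≺ any exponential cⁿ (c>1) ≺ n! ≺ nⁿ.
exponential base 6 dominates polynomial degree 5 (with log factor) asymptotically.

b(n) grows faster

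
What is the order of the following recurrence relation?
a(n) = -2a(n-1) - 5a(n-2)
The order is the largest lag k for which a(n-k) appears. Here the deepest term is a(n-2), so the order is 2.

Order 2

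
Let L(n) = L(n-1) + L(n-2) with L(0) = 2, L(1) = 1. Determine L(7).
Computing the sequence terms:
2, 1, 3, 4, 7, 11, 18, 29

29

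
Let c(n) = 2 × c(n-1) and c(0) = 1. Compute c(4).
Computing step by step:
c(0) = 1
c(1) = 2 × 1 = 2
c(2) = 2 × 2 = 4
c(3) = 2 × 4 = 8
c(4) = 2 × 8 = 16

16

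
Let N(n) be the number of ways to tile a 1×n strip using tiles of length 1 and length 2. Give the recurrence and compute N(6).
Condition on the last tile: it has length 1 (leaving a 1×(n-1) strip) or length 2 (leaving a 1×(n-2) strip), so N(n) = N(n-1) + N(n-2) (order-2 linear recurrence).
For 0 ≤ i < 2 only unit tiles fit, so N(i) = 1.
Iterating the recurrence: N(2) = 2, N(3) = 3, N(4) = 5, N(5) = 8, N(6) = 13.

N(n) = N(n-1) + N(n-2), with N(i) = 1 for 0 ≤ i < 2; N(6) = 13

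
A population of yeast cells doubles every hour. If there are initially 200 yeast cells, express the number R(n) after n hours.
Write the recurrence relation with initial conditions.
Each hour multiplies the count by 2, so the count after n hours depends only on the count after n-1 hours: R(n) = 2 × R(n-1). The starting count gives R(0) = 200.
Unrolling n times gives the closed form R(n) = 200 × 2ⁿ.

R(n) = 2 × R(n-1), R(0) = 200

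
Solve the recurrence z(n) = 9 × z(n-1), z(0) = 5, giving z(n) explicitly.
Recurrence: z(n) = 9 × z(n-1), initial: z(0) = 5.
Each term is 9 times the previous, so this is geometric with ratio 9. After n steps: z(n) = z(0)·9ⁿ = 5·9ⁿ.

z(n) = 5·9ⁿ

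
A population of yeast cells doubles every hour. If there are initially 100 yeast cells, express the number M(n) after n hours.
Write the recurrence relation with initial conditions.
Each hour multiplies the count by 2, so the count after n hours depends only on the count after n-1 hours: M(n) = 2 × M(n-1). The starting count gives M(0) = 100.
Unrolling n times gives the closed form M(n) = 100 × 2ⁿ.

M(n) = 2 × M(n-1), M(0) = 100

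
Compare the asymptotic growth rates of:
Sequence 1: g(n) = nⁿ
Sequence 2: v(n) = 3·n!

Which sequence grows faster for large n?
Comparing growth rates:
Growth-rate hierarchy: log n ≺ any polynomial ≺ any exponential cⁿ (c>1) ≺ n! ≺ nⁿ.
super-exponential nⁿ dominates factorial asymptotically.

g(n) grows faster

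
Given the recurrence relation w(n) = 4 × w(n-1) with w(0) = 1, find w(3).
Computing step by step:
w(0) = 1
w(1) = 4 × 1 = 4
w(2) = 4 × 4 = 16
w(3) = 4 × 16 = 64

64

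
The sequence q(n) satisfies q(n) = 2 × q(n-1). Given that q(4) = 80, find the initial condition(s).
In general q(n) = 2ⁿ · q(0). At n = 4: q(0) = q(4) / 2^4 = 80 / 16 = 5.

q(0) = 5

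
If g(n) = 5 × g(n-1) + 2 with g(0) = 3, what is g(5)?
Computing step by step:
g(0) = 3
g(1) = 5 × 3 + 2 = 17
g(2) = 5 × 17 + 2 = 87
g(3) = 5 × 87 + 2 = 437
g(4) = 5 × 437 + 2 = 2187
g(5) = 5 × 2187 + 2 = 10937

10937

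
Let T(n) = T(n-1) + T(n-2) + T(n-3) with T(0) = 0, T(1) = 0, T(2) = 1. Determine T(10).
Computing the sequence terms:
0, 0, 1, 1, 2, 4, 7, 13, 24, 44, 81

81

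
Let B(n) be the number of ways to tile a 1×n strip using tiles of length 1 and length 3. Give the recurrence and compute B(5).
Condition on the last tile: it has length 1 (leaving a 1×(n-1) strip) or length 3 (leaving a 1×(n-3) strip), so B(n) = B(n-1) + B(n-3) (order-3 linear recurrence).
For 0 ≤ i < 3 only unit tiles fit, so B(i) = 1.
Iterating the recurrence: B(3) = 2, B(4) = 3, B(5) = 4.

B(n) = B(n-1) + B(n-3), with B(i) = 1 for 0 ≤ i < 3; B(5) = 4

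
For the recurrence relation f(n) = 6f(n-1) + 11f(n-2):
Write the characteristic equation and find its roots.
Substitute f(n) = rⁿ and divide through by rⁿ⁻²: r² - 6r - 11 = 0
Discriminant: 6² + 4·11 = 80, not a perfect square, so by the quadratic formula r = (6 ± √80)/2.
General solution: f(n) = A·r₁ⁿ + B·r₂ⁿ where r₁,r₂ = (6 ± √80)/2

Characteristic: r² - 6r - 11 = 0, Roots: r = (6 ± √80)/2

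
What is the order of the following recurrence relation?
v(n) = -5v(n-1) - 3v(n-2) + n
The order is the largest lag k for which v(n-k) appears. Here the deepest term is v(n-2) (the n term is non-homogeneous and does not affect the order), so the order is 2.

Order 2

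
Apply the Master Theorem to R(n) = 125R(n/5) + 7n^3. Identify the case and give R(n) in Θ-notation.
Master Theorem template: R(n) = a·R(n/b) + f(n).
Here: a=125, b=5, f(n)=7n^3
Compute log_b(a) = log_5(125) = 3.
f(n) = 7n^3 = Θ(n^3). Case 2: R(n) = Θ(n^3 log n).

Case 2: R(n) = Θ(n^3 log n)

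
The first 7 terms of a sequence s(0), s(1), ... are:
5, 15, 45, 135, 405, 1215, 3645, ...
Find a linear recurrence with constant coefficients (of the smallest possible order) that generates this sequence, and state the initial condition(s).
Look for the lowest-order linear relation among consecutive terms.
Observation: each term is 3× the previous.
Check at n=2: 3·15 = 45. ✓

s(n) = 3 × s(n-1), s(0) = 5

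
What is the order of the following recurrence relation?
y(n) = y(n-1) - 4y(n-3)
The order is the largest lag k for which y(n-k) appears. Here the deepest term is y(n-3), so the order is 3.

Order 3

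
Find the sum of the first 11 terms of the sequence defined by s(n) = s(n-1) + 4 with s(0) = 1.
Computing the sequence terms: 1, 5, 9, 13, 17, 21, 25, 29, 33, 37, 41
Adding these values together:

231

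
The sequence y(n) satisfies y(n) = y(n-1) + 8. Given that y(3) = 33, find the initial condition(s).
y(3) = y(0) + 3·8, so y(0) = 33 - 24 = 9.

y(0) = 9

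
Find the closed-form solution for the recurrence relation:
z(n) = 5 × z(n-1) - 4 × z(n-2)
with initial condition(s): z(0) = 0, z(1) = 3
Recurrence: z(n) = 5 × z(n-1) - 4 × z(n-2), initial: z(0) = 0, z(1) = 3.
Characteristic equation: r² - 5r + 4 = 0, which factors as (r - 4)(r - 1) = 0, so r = 4, 1. General solution z(n) = A·4ⁿ + B·1ⁿ. From z(0) = 0: A + B = 0. From z(1) = 3: 4A + 1B = 3. Solving gives A = 1, B = -1.

z(n) = 4ⁿ - 1ⁿ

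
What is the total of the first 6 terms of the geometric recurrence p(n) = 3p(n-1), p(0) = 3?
Computing the sequence terms: 3, 9, 27, 81, 243, 729
Adding these values together:

1092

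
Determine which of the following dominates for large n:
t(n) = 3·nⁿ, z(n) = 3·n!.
Comparing growth rates:
Growth-rate hierarchy: log n ≺ any polynomial ≺ any exponential cⁿ (c>1) ≺ n! ≺ nⁿ.
super-exponential nⁿ dominates factorial asymptotically.

t(n) grows faster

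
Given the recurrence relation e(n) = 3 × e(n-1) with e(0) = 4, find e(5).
Computing step by step:
e(0) = 4
e(1) = 3 × 4 = 12
e(2) = 3 × 12 = 36
e(3) = 3 × 36 = 108
e(4) = 3 × 108 = 324
e(5) = 3 × 324 = 972

972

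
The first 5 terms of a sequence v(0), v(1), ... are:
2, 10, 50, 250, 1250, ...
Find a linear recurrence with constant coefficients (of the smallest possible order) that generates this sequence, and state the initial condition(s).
Look for the lowest-order linear relation among consecutive terms.
Observation: each term is 5× the previous.
Check at n=2: 5·10 = 50. ✓

v(n) = 5 × v(n-1), v(0) = 2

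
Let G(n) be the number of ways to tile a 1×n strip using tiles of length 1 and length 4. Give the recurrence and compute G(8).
Condition on the last tile: it has length 1 (leaving a 1×(n-1) strip) or length 4 (leaving a 1×(n-4) strip), so G(n) = G(n-1) + G(n-4) (order-4 linear recurrence).
For 0 ≤ i < 4 only unit tiles fit, so G(i) = 1.
Iterating the recurrence: G(4) = 2, G(5) = 3, G(6) = 4, G(7) = 5, G(8) = 7.

G(n) = G(n-1) + G(n-4), with G(i) = 1 for 0 ≤ i < 4; G(8) = 7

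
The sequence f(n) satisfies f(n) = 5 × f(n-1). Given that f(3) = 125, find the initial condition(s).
In general f(n) = 5ⁿ · f(0). At n = 3: f(0) = f(3) / 5^3 = 125 / 125 = 1.

f(0) = 1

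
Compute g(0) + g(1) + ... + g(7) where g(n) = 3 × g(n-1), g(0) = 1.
Computing the sequence terms: 1, 3, 9, 27, 81, 243, 729, 2187
Adding these values together:

3280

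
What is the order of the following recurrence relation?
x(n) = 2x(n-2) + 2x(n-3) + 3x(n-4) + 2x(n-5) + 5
The order is the largest lag k for which x(n-k) appears. Here the deepest term is x(n-5) (the 5 term is non-homogeneous and does not affect the order), so the order is 5.

Order 5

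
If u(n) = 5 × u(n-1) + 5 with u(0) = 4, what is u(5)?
Computing step by step:
u(0) = 4
u(1) = 5 × 4 + 5 = 25
u(2) = 5 × 25 + 5 = 130
u(3) = 5 × 130 + 5 = 655
u(4) = 5 × 655 + 5 = 3280
u(5) = 5 × 3280 + 5 = 16405

16405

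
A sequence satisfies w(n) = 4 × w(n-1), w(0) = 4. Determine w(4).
Computing step by step:
w(0) = 4
w(1) = 4 × 4 = 16
w(2) = 4 × 16 = 64
w(3) = 4 × 64 = 256
w(4) = 4 × 256 = 1024

1024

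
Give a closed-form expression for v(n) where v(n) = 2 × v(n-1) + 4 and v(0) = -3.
Recurrence: v(n) = 2 × v(n-1) + 4, initial: v(0) = -3.
Try v(n) = A·2ⁿ + C. Substituting: A·2ⁿ + C = 2(A·2ⁿ⁻¹ + C) + 4 = A·2ⁿ + 2C + 4, so C = 2C + 4, giving C = -4. Then v(0) = A - 4 = -3 gives A = 1.

v(n) = 2ⁿ - 4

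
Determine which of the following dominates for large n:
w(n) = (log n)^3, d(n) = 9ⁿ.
Comparing growth rates:
Growth-rate hierarchy: log n ≺ any polynomial ≺ any exponential cⁿ (c>1) ≺ n! ≺ nⁿ.
exponential base 9 dominates polylogarithmic (log n)^3 asymptotically.

d(n) grows faster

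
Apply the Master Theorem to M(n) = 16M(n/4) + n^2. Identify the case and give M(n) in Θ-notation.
Master Theorem template: M(n) = a·M(n/b) + f(n).
Here: a=16, b=4, f(n)=n^2
Compute log_b(a) = log_4(16) = 2.
f(n) = n^2 = Θ(n^2). Case 2: M(n) = Θ(n^2 log n).

Case 2: M(n) = Θ(n^2 log n)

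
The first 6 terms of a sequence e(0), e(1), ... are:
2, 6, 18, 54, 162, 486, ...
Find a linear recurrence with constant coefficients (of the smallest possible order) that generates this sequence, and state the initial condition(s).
Look for the lowest-order linear relation among consecutive terms.
Observation: each term is 3× the previous.
Check at n=2: 3·6 = 18. ✓

e(n) = 3 × e(n-1), e(0) = 2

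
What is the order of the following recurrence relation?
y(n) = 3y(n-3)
The order is the largest lag k for which y(n-k) appears. Here the deepest term is y(n-3), so the order is 3.

Order 3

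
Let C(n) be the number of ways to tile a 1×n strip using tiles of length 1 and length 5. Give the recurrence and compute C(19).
Condition on the last tile: it has length 1 (leaving a 1×(n-1) strip) or length 5 (leaving a 1×(n-5) strip), so C(n) = C(n-1) + C(n-5) (order-5 linear recurrence).
For 0 ≤ i < 5 only unit tiles fit, so C(i) = 1.
Iterating the recurrence: C(5) = 2, C(6) = 3, C(7) = 4, C(8) = 5, C(9) = 6, C(10) = 8, C(11) = 11, C(12) = 15, C(13) = 20, C(14) = 26, C(15) = 34, C(16) = 45, C(17) = 60, C(18) = 80, C(19) = 106.

C(n) = C(n-1) + C(n-5), with C(i) = 1 for 0 ≤ i < 5; C(19) = 106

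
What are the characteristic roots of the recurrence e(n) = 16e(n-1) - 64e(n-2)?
Substitute e(n) = rⁿ and divide through by rⁿ⁻²: r² - 16r + 64 = 0
Factor: (r - 8)² = 0, so r = 8 (double root).
General solution: e(n) = (A + Bn)·8ⁿ

Characteristic: r² - 16r + 64 = 0, Roots: r = 8 (double root)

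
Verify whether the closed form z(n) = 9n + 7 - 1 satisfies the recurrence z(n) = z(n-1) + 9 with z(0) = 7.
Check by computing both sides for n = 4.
From the recurrence with z(0) = 7:
  z(0) = 7, z(1) = 16, z(2) = 25, z(3) = 34, z(4) = 43
  so the recurrence gives z(4) = 43.
From the proposed closed form z(n) = 9n + 7 - 1:
  z(4) = 42.
The recurrence gives 43 but the closed form gives 42, so the closed form does not satisfy the recurrence.

No, the closed form is incorrect.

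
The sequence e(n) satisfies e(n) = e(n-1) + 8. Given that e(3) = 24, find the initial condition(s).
e(3) = e(0) + 3·8, so e(0) = 24 - 24 = 0.

e(0) = 0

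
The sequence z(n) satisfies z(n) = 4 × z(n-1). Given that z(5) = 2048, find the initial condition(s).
In general z(n) = 4ⁿ · z(0). At n = 5: z(0) = z(5) / 4^5 = 2048 / 1024 = 2.

z(0) = 2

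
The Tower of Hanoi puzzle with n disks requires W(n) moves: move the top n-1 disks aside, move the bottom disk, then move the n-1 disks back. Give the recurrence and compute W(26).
Moving n disks = move the top n-1 disks aside (W(n-1) moves) + move the largest disk (1 move) + move the n-1 disks back on top (W(n-1) moves), so W(n) = 2W(n-1) + 1, with W(1) = 1 (a single disk takes one move).
First terms: 1, 3, 7, 15, 31, 63, … — each is one less than a power of 2. Indeed W(n) + 1 = 2(W(n-1) + 1) with W(1) + 1 = 2, so W(n) + 1 = 2ⁿ and W(n) = 2ⁿ - 1.
Hence W(26) = 2^26 - 1 = 67108864 - 1 = 67108863.

W(n) = 2W(n-1) + 1, W(1) = 1; W(26) = 67108863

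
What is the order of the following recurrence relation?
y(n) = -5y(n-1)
The order is the largest lag k for which y(n-k) appears. Here the deepest term is y(n-1), so the order is 1.

Order 1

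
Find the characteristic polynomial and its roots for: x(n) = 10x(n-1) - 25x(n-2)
Substitute x(n) = rⁿ and divide through by rⁿ⁻²: r² - 10r + 25 = 0
Factor: (r - 5)² = 0, so r = 5 (double root).
General solution: x(n) = (A + Bn)·5ⁿ

Characteristic: r² - 10r + 25 = 0, Roots: r = 5 (double root)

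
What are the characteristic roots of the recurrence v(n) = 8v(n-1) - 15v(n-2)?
Substitute v(n) = rⁿ and divide through by rⁿ⁻²: r² - 8r + 15 = 0
Factor: (r - 3)(r - 5) = 0, so r = 3, 5.
General solution: v(n) = A·3ⁿ + B·5ⁿ

Characteristic: r² - 8r + 15 = 0, Roots: r = 3, 5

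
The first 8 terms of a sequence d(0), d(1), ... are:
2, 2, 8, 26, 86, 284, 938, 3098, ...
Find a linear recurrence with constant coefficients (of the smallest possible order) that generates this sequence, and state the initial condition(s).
Look for the lowest-order linear relation among consecutive terms.
Observation: d(n) - 3·d(n-1) - (1)·d(n-2) = 0 holds for the shown terms, and no order-1 relation d(n) = α·d(n-1) + β fits.
Check at n=3: 3·8 + (1)·2 = 26. ✓

d(n) = 3d(n-1) + d(n-2), d(0) = 2, d(1) = 2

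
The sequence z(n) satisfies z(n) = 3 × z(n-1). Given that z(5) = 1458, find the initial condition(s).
In general z(n) = 3ⁿ · z(0). At n = 5: z(0) = z(5) / 3^5 = 1458 / 243 = 6.

z(0) = 6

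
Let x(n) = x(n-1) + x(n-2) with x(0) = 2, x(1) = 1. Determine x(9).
Computing the sequence terms:
2, 1, 3, 4, 7, 11, 18, 29, 47, 76

76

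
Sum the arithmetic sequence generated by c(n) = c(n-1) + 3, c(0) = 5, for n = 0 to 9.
Computing the sequence terms: 5, 8, 11, 14, 17, 20, 23, 26, 29, 32
Adding these values together:

185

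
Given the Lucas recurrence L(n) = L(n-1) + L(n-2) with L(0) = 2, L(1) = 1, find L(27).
Computing the sequence terms:
2, 1, 3, 4, 7, 11, 18, 29, 47, 76, 123, 199, 322, 521, 843, 1364, 2207, 3571, 5778, 9349, 15127, 24476, 39603, 64079, 103682, 167761, 271443, 439204

439204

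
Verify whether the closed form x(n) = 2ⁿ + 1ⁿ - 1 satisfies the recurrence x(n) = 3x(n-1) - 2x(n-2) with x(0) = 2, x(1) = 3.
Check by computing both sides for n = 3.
From the recurrence with x(0) = 2, x(1) = 3:
  x(0) = 2, x(1) = 3, x(2) = 5, x(3) = 9
  so the recurrence gives x(3) = 9.
From the proposed closed form x(n) = 2ⁿ + 1ⁿ - 1:
  x(3) = 8.
The recurrence gives 9 but the closed form gives 8, so the closed form does not satisfy the recurrence.

No, the closed form is incorrect.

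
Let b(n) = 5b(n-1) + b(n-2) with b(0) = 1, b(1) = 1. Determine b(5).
Computing the sequence terms:
1, 1, 6, 31, 161, 836

836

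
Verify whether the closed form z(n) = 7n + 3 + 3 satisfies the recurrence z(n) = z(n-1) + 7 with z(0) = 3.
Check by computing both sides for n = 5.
From the recurrence with z(0) = 3:
  z(0) = 3, z(1) = 10, z(2) = 17, z(3) = 24, z(4) = 31, z(5) = 38
  so the recurrence gives z(5) = 38.
From the proposed closed form z(n) = 7n + 3 + 3:
  z(5) = 41.
The recurrence gives 38 but the closed form gives 41, so the closed form does not satisfy the recurrence.

No, the closed form is incorrect.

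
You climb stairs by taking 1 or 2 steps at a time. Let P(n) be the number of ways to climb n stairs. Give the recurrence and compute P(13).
Condition on the size of the last step (1 to 2): before it there were n-1, …, n-2 stairs climbed, and these cases are disjoint, so P(n) = P(n-1) + P(n-2) (Fibonacci-type sequence).
Initial conditions by direct count (compositions of i into parts ≤ 2): P(1) = 1; P(2) = 2.
Iterating the recurrence: P(3) = 3, P(4) = 5, P(5) = 8, P(6) = 13, P(7) = 21, P(8) = 34, P(9) = 55, P(10) = 89, P(11) = 144, P(12) = 233, P(13) = 377.

P(n) = P(n-1) + P(n-2), P(1) = 1, P(2) = 2; P(13) = 377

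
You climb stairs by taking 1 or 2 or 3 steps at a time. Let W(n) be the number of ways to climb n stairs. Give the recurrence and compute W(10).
Condition on the size of the last step (1 to 3): before it there were n-1, …, n-3 stairs climbed, and these cases are disjoint, so W(n) = W(n-1) + W(n-2) + W(n-3) (order-3 linear recurrence).
Initial conditions by direct count (compositions of i into parts ≤ 3): W(1) = 1; W(2) = 2; W(3) = 4.
Iterating the recurrence: W(4) = 7, W(5) = 13, W(6) = 24, W(7) = 44, W(8) = 81, W(9) = 149, W(10) = 274.

W(n) = W(n-1) + W(n-2) + W(n-3), W(1) = 1, W(2) = 2, W(3) = 4; W(10) = 274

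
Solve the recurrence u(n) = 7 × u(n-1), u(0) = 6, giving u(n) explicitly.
Recurrence: u(n) = 7 × u(n-1), initial: u(0) = 6.
Each term is 7 times the previous, so this is geometric with ratio 7. After n steps: u(n) = u(0)·7ⁿ = 6·7ⁿ.

u(n) = 6·7ⁿ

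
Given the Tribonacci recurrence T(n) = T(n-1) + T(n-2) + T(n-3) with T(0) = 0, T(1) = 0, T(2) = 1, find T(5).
Computing the sequence terms:
0, 0, 1, 1, 2, 4

4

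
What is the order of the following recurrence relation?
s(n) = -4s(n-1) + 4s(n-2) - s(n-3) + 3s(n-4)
The order is the largest lag k for which s(n-k) appears. Here the deepest term is s(n-4), so the order is 4.

Order 4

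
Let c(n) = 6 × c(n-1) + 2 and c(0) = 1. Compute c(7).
Computing step by step:
c(0) = 1
c(1) = 6 × 1 + 2 = 8
c(2) = 6 × 8 + 2 = 50
c(3) = 6 × 50 + 2 = 302
c(4) = 6 × 302 + 2 = 1814
c(5) = 6 × 1814 + 2 = 10886
c(6) = 6 × 10886 + 2 = 65318
c(7) = 6 × 65318 + 2 = 391910

391910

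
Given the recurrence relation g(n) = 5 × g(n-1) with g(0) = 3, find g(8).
Computing step by step:
g(0) = 3
g(1) = 5 × 3 = 15
g(2) = 5 × 15 = 75
g(3) = 5 × 75 = 375
g(4) = 5 × 375 = 1875
g(5) = 5 × 1875 = 9375
g(6) = 5 × 9375 = 46875
g(7) = 5 × 46875 = 234375
g(8) = 5 × 234375 = 1171875

1171875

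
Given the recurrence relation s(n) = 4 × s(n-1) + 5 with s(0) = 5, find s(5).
Computing step by step:
s(0) = 5
s(1) = 4 × 5 + 5 = 25
s(2) = 4 × 25 + 5 = 105
s(3) = 4 × 105 + 5 = 425
s(4) = 4 × 425 + 5 = 1705
s(5) = 4 × 1705 + 5 = 6825

6825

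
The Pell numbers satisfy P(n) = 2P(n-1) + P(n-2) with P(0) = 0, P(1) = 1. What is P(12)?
Computing the sequence terms:
0, 1, 2, 5, 12, 29, 70, 169, 408, 985, 2378, 5741, 13860

13860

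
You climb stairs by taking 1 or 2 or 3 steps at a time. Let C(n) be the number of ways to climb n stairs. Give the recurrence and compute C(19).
Condition on the size of the last step (1 to 3): before it there were n-1, …, n-3 stairs climbed, and these cases are disjoint, so C(n) = C(n-1) + C(n-2) + C(n-3) (order-3 linear recurrence).
Initial conditions by direct count (compositions of i into parts ≤ 3): C(1) = 1; C(2) = 2; C(3) = 4.
Iterating the recurrence: C(4) = 7, C(5) = 13, C(6) = 24, C(7) = 44, C(8) = 81, C(9) = 149, C(10) = 274, C(11) = 504, C(12) = 927, C(13) = 1705, C(14) = 3136, C(15) = 5768, C(16) = 10609, C(17) = 19513, C(18) = 35890, C(19) = 66012.

C(n) = C(n-1) + C(n-2) + C(n-3), C(1) = 1, C(2) = 2, C(3) = 4; C(19) = 66012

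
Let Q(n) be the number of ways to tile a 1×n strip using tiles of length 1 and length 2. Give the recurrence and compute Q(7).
Condition on the last tile: it has length 1 (leaving a 1×(n-1) strip) or length 2 (leaving a 1×(n-2) strip), so Q(n) = Q(n-1) + Q(n-2) (order-2 linear recurrence).
For 0 ≤ i < 2 only unit tiles fit, so Q(i) = 1.
Iterating the recurrence: Q(2) = 2, Q(3) = 3, Q(4) = 5, Q(5) = 8, Q(6) = 13, Q(7) = 21.

Q(n) = Q(n-1) + Q(n-2), with Q(i) = 1 for 0 ≤ i < 2; Q(7) = 21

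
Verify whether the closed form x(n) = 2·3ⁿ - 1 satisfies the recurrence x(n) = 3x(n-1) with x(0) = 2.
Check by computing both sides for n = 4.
From the recurrence with x(0) = 2:
  x(0) = 2, x(1) = 6, x(2) = 18, x(3) = 54, x(4) = 162
  so the recurrence gives x(4) = 162.
From the proposed closed form x(n) = 2·3ⁿ - 1:
  x(4) = 161.
The recurrence gives 162 but the closed form gives 161, so the closed form does not satisfy the recurrence.

No, the closed form is incorrect.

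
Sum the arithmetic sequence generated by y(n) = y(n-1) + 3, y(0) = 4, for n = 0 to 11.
Computing the sequence terms: 4, 7, 10, 13, 16, 19, 22, 25, 28, 31, 34, 37
Adding these values together:

246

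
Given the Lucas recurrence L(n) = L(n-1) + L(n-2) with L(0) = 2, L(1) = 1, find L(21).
Computing the sequence terms:
2, 1, 3, 4, 7, 11, 18, 29, 47, 76, 123, 199, 322, 521, 843, 1364, 2207, 3571, 5778, 9349, 15127, 24476

24476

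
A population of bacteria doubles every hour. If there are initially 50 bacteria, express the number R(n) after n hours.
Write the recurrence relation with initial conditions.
Each hour multiplies the count by 2, so the count after n hours depends only on the count after n-1 hours: R(n) = 2 × R(n-1). The starting count gives R(0) = 50.
Unrolling n times gives the closed form R(n) = 50 × 2ⁿ.

R(n) = 2 × R(n-1), R(0) = 50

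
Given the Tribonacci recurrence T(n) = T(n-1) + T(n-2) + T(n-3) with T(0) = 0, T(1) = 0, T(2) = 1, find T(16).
Computing the sequence terms:
0, 0, 1, 1, 2, 4, 7, 13, 24, 44, 81, 149, 274, 504, 927, 1705, 3136

3136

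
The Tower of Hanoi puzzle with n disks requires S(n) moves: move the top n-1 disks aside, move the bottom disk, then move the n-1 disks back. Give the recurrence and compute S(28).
Moving n disks = move the top n-1 disks aside (S(n-1) moves) + move the largest disk (1 move) + move the n-1 disks back on top (S(n-1) moves), so S(n) = 2S(n-1) + 1, with S(1) = 1 (a single disk takes one move).
First terms: 1, 3, 7, 15, 31, 63, … — each is one less than a power of 2. Indeed S(n) + 1 = 2(S(n-1) + 1) with S(1) + 1 = 2, so S(n) + 1 = 2ⁿ and S(n) = 2ⁿ - 1.
Hence S(28) = 2^28 - 1 = 268435456 - 1 = 268435455.

S(n) = 2S(n-1) + 1, S(1) = 1; S(28) = 268435455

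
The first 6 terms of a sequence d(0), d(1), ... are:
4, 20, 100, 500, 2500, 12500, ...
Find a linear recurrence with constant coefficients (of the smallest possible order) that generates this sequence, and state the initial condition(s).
Look for the lowest-order linear relation among consecutive terms.
Observation: each term is 5× the previous.
Check at n=2: 5·20 = 100. ✓

d(n) = 5 × d(n-1), d(0) = 4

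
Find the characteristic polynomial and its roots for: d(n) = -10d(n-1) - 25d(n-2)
Substitute d(n) = rⁿ and divide through by rⁿ⁻²: r² + 10r + 25 = 0
Factor: (r + 5)² = 0, so r = -5 (double root).
General solution: d(n) = (A + Bn)·(-5)ⁿ

Characteristic: r² + 10r + 25 = 0, Roots: r = -5 (double root)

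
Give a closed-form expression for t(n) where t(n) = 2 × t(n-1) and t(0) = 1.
Recurrence: t(n) = 2 × t(n-1), initial: t(0) = 1.
Each term is 2 times the previous, so this is geometric with ratio 2. After n steps: t(n) = t(0)·2ⁿ = 2ⁿ.

t(n) = 2ⁿ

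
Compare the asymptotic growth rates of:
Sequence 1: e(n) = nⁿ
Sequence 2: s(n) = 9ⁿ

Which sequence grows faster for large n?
Comparing growth rates:
Growth-rate hierarchy: log n ≺ any polynomial ≺ any exponential cⁿ (c>1) ≺ n! ≺ nⁿ.
super-exponential nⁿ dominates exponential base 9 asymptotically.

e(n) grows faster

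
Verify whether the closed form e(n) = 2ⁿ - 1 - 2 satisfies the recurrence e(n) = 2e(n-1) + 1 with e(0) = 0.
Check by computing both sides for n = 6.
From the recurrence with e(0) = 0:
  e(0) = 0, e(1) = 1, e(2) = 3, e(3) = 7, e(4) = 15, e(5) = 31, e(6) = 63
  so the recurrence gives e(6) = 63.
From the proposed closed form e(n) = 2ⁿ - 1 - 2:
  e(6) = 61.
The recurrence gives 63 but the closed form gives 61, so the closed form does not satisfy the recurrence.

No, the closed form is incorrect.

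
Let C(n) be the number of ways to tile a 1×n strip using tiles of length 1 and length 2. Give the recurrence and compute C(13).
Condition on the last tile: it has length 1 (leaving a 1×(n-1) strip) or length 2 (leaving a 1×(n-2) strip), so C(n) = C(n-1) + C(n-2) (order-2 linear recurrence).
For 0 ≤ i < 2 only unit tiles fit, so C(i) = 1.
Iterating the recurrence: C(2) = 2, C(3) = 3, C(4) = 5, C(5) = 8, C(6) = 13, C(7) = 21, C(8) = 34, C(9) = 55, C(10) = 89, C(11) = 144, C(12) = 233, C(13) = 377.

C(n) = C(n-1) + C(n-2), with C(i) = 1 for 0 ≤ i < 2; C(13) = 377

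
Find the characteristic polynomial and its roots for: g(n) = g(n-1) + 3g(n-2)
Substitute g(n) = rⁿ and divide through by rⁿ⁻²: r² - r - 3 = 0
Discriminant: 1² + 4·3 = 13, not a perfect square, so by the quadratic formula r = (1 ± √13)/2.
General solution: g(n) = A·r₁ⁿ + B·r₂ⁿ where r₁,r₂ = (1 ± √13)/2

Characteristic: r² - r - 3 = 0, Roots: r = (1 ± √13)/2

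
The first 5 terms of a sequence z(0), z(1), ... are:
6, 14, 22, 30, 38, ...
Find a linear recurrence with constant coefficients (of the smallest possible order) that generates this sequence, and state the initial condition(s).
Look for the lowest-order linear relation among consecutive terms.
Observation: consecutive differences are constant (= 8).
Check at n=2: 1·14 + 8 = 22. ✓

z(n) = z(n-1) + 8, z(0) = 6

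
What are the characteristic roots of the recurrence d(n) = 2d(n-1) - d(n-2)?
Substitute d(n) = rⁿ and divide through by rⁿ⁻²: r² - 2r + 1 = 0
Factor: (r - 1)² = 0, so r = 1 (double root).
General solution: d(n) = (A + Bn)·1ⁿ

Characteristic: r² - 2r + 1 = 0, Roots: r = 1 (double root)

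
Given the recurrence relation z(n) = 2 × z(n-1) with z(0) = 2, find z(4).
Computing step by step:
z(0) = 2
z(1) = 2 × 2 = 4
z(2) = 2 × 4 = 8
z(3) = 2 × 8 = 16
z(4) = 2 × 16 = 32

32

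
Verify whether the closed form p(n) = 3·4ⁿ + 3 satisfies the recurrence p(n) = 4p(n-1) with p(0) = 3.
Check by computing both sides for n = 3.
From the recurrence with p(0) = 3:
  p(0) = 3, p(1) = 12, p(2) = 48, p(3) = 192
  so the recurrence gives p(3) = 192.
From the proposed closed form p(n) = 3·4ⁿ + 3:
  p(3) = 195.
The recurrence gives 192 but the closed form gives 195, so the closed form does not satisfy the recurrence.

No, the closed form is incorrect.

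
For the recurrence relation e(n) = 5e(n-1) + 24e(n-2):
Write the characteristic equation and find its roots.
Substitute e(n) = rⁿ and divide through by rⁿ⁻²: r² - 5r - 24 = 0
Factor: (r + 3)(r - 8) = 0, so r = -3, 8.
General solution: e(n) = A·(-3)ⁿ + B·8ⁿ

Characteristic: r² - 5r - 24 = 0, Roots: r = -3, 8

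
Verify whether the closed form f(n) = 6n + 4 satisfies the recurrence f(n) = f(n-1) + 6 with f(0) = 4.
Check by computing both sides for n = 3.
From the recurrence with f(0) = 4:
  f(0) = 4, f(1) = 10, f(2) = 16, f(3) = 22
  so the recurrence gives f(3) = 22.
From the proposed closed form f(n) = 6n + 4:
  f(3) = 22.
Both sides give 22 at n = 3, and the initial condition(s) match, so the closed form is consistent.

Yes, the closed form is correct.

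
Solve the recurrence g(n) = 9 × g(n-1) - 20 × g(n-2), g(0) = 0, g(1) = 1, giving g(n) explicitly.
Recurrence: g(n) = 9 × g(n-1) - 20 × g(n-2), initial: g(0) = 0, g(1) = 1.
Characteristic equation: r² - 9r + 20 = 0, which factors as (r - 5)(r - 4) = 0, so r = 5, 4. General solution g(n) = A·5ⁿ + B·4ⁿ. From g(0) = 0: A + B = 0. From g(1) = 1: 5A + 4B = 1. Solving gives A = 1, B = -1.

g(n) = 5ⁿ - 4ⁿ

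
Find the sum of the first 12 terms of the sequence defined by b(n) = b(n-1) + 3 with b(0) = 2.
Computing the sequence terms: 2, 5, 8, 11, 14, 17, 20, 23, 26, 29, 32, 35
Adding these values together:

222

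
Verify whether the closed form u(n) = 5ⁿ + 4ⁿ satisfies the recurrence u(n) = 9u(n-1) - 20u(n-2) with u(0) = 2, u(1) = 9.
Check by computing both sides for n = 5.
From the recurrence with u(0) = 2, u(1) = 9:
  u(0) = 2, u(1) = 9, u(2) = 41, u(3) = 189, u(4) = 881, u(5) = 4149
  so the recurrence gives u(5) = 4149.
From the proposed closed form u(n) = 5ⁿ + 4ⁿ:
  u(5) = 4149.
Both sides give 4149 at n = 5, and the initial condition(s) match, so the closed form is consistent.

Yes, the closed form is correct.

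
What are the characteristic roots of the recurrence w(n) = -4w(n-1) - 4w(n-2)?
Substitute w(n) = rⁿ and divide through by rⁿ⁻²: r² + 4r + 4 = 0
Factor: (r + 2)² = 0, so r = -2 (double root).
General solution: w(n) = (A + Bn)·(-2)ⁿ

Characteristic: r² + 4r + 4 = 0, Roots: r = -2 (double root)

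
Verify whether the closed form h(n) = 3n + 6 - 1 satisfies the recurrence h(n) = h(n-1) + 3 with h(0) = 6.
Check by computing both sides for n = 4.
From the recurrence with h(0) = 6:
  h(0) = 6, h(1) = 9, h(2) = 12, h(3) = 15, h(4) = 18
  so the recurrence gives h(4) = 18.
From the proposed closed form h(n) = 3n + 6 - 1:
  h(4) = 17.
The recurrence gives 18 but the closed form gives 17, so the closed form does not satisfy the recurrence.

No, the closed form is incorrect.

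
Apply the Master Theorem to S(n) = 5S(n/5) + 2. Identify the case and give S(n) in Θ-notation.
Master Theorem template: S(n) = a·S(n/b) + f(n).
Here: a=5, b=5, f(n)=2
Compute log_b(a) = log_5(5) = 1.
f(n) = 2 = O(n^(1-ε)) with ε = 1. Case 1: S(n) = Θ(n^log_b(a)) = Θ(n).

Case 1: S(n) = Θ(n)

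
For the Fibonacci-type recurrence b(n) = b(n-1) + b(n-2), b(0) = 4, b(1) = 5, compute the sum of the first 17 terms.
Computing the sequence terms: 4, 5, 9, 14, 23, 37, 60, 97, 157, 254, 411, 665, 1076, 1741, 2817, 4558, 7375
Adding these values together:

19303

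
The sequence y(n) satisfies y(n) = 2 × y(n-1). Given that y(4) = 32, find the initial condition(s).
In general y(n) = 2ⁿ · y(0). At n = 4: y(0) = y(4) / 2^4 = 32 / 16 = 2.

y(0) = 2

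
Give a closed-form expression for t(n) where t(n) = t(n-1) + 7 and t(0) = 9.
Recurrence: t(n) = t(n-1) + 7, initial: t(0) = 9.
Each step adds 7, so t(n) = t(0) + 7n = 7n + 9.

t(n) = 7n + 9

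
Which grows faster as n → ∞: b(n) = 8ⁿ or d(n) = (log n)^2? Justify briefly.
Comparing growth rates:
Growth-rate hierarchy: log n ≺ any polynomial ≺ any exponential cⁿ (c>1) ≺ n! ≺ nⁿ.
exponential base 8 dominates polylogarithmic (log n)^2 asymptotically.

b(n) grows faster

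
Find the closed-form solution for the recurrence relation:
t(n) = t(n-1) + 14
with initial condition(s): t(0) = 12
Recurrence: t(n) = t(n-1) + 14, initial: t(0) = 12.
Each step adds 14, so t(n) = t(0) + 14n = 14n + 12.

t(n) = 14n + 12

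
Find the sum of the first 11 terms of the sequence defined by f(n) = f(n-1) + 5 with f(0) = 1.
Computing the sequence terms: 1, 6, 11, 16, 21, 26, 31, 36, 41, 46, 51
Adding these values together:

286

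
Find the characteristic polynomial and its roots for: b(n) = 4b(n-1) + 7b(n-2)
Substitute b(n) = rⁿ and divide through by rⁿ⁻²: r² - 4r - 7 = 0
Discriminant: 4² + 4·7 = 44, not a perfect square, so by the quadratic formula r = (4 ± √44)/2.
General solution: b(n) = A·r₁ⁿ + B·r₂ⁿ where r₁,r₂ = (4 ± √44)/2

Characteristic: r² - 4r - 7 = 0, Roots: r = (4 ± √44)/2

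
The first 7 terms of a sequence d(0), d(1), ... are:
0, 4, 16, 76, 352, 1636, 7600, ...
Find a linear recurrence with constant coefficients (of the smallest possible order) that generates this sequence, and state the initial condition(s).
Look for the lowest-order linear relation among consecutive terms.
Observation: d(n) - 4·d(n-1) - (3)·d(n-2) = 0 holds for the shown terms, and no order-1 relation d(n) = α·d(n-1) + β fits.
Check at n=3: 4·16 + (3)·4 = 76. ✓

d(n) = 4d(n-1) + 3d(n-2), d(0) = 0, d(1) = 4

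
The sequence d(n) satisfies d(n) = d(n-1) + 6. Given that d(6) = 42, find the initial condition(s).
d(6) = d(0) + 6·6, so d(0) = 42 - 36 = 6.

d(0) = 6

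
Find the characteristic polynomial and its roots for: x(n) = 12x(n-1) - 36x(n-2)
Substitute x(n) = rⁿ and divide through by rⁿ⁻²: r² - 12r + 36 = 0
Factor: (r - 6)² = 0, so r = 6 (double root).
General solution: x(n) = (A + Bn)·6ⁿ

Characteristic: r² - 12r + 36 = 0, Roots: r = 6 (double root)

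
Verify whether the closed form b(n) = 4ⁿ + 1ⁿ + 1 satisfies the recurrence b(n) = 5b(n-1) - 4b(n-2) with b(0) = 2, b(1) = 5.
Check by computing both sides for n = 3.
From the recurrence with b(0) = 2, b(1) = 5:
  b(0) = 2, b(1) = 5, b(2) = 17, b(3) = 65
  so the recurrence gives b(3) = 65.
From the proposed closed form b(n) = 4ⁿ + 1ⁿ + 1:
  b(3) = 66.
The recurrence gives 65 but the closed form gives 66, so the closed form does not satisfy the recurrence.

No, the closed form is incorrect.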